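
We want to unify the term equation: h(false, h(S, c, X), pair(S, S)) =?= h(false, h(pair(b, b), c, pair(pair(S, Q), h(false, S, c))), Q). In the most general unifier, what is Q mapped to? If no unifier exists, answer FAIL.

Decompose h/3: false =?= false,  h(S, c, X) =?= h(pair(b, b), c, pair(pair(S, Q), h(false, S, c))),  pair(S, S) =?= Q.
Delete trivial equation false =?= false.
Decompose h/3: S =?= pair(b, b),  c =?= c,  X =?= pair(pair(S, Q), h(false, S, c)).
Bind S := pair(b, b); substituting into the 2 remaining equations that mention S gives: X =?= pair(pair(pair(b, b), Q), h(false, pair(b, b), c)),  pair(pair(b, b), pair(b, b)) =?= Q.
Delete trivial equation c =?= c.
Bind X := pair(pair(pair(b, b), Q), h(false, pair(b, b), c)); no other remaining equation mentions X.
Bind Q := pair(pair(b, b), pair(b, b)). Substituting into the earlier binding gives X := pair(pair(pair(b, b), pair(pair(b, b), pair(b, b))), h(false, pair(b, b), c)).
MGU = { S -> pair(b, b), X -> pair(pair(pair(b, b), pair(pair(b, b), pair(b, b))), h(false, pair(b, b), c)), Q -> pair(pair(b, b), pair(b, b)) }, so Q -> pair(pair(b, b), pair(b, b)).

pair(pair(b, b), pair(b, b))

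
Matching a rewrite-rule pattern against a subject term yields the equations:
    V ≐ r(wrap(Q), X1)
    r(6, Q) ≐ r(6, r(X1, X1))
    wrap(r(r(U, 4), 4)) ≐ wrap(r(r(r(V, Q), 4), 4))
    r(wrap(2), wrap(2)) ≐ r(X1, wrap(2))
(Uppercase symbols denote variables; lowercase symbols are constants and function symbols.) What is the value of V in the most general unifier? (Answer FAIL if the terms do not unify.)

r(wrap(r(wrap(2), wrap(2))), wrap(2))

Bind V := r(wrap(Q), X1); substituting into the one remaining equation that mentions V gives: wrap(r(r(U, 4), 4)) ≐ wrap(r(r(r(r(wrap(Q), X1), Q), 4), 4)).
Decompose r/2: 6 ≐ 6,  Q ≐ r(X1, X1).
Delete trivial equation 6 ≐ 6.
Bind Q := r(X1, X1); substituting into the one remaining equation that mentions Q gives: wrap(r(r(U, 4), 4)) ≐ wrap(r(r(r(r(wrap(r(X1, X1)), X1), r(X1, X1)), 4), 4)). Substituting into the earlier binding gives V := r(wrap(r(X1, X1)), X1).
Decompose wrap/1: r(r(U, 4), 4) ≐ r(r(r(r(wrap(r(X1, X1)), X1), r(X1, X1)), 4), 4).
Decompose r/2: r(U, 4) ≐ r(r(r(wrap(r(X1, X1)), X1), r(X1, X1)), 4),  4 ≐ 4.
Decompose r/2: U ≐ r(r(wrap(r(X1, X1)), X1), r(X1, X1)),  4 ≐ 4.
Bind U := r(r(wrap(r(X1, X1)), X1), r(X1, X1)); no other remaining equation mentions U.
Delete trivial equation 4 ≐ 4.
Delete trivial equation 4 ≐ 4.
Decompose r/2: wrap(2) ≐ X1,  wrap(2) ≐ wrap(2).
Bind X1 := wrap(2); no other remaining equation mentions X1. Substituting into the earlier bindings gives V := r(wrap(r(wrap(2), wrap(2))), wrap(2)), Q := r(wrap(2), wrap(2)), U := r(r(wrap(r(wrap(2), wrap(2))), wrap(2)), r(wrap(2), wrap(2))).
Delete trivial equation wrap(2) ≐ wrap(2).
MGU = { V ↦ r(wrap(r(wrap(2), wrap(2))), wrap(2)), Q ↦ r(wrap(2), wrap(2)), U ↦ r(r(wrap(r(wrap(2), wrap(2))), wrap(2)), r(wrap(2), wrap(2))), X1 ↦ wrap(2) }, so V ↦ r(wrap(r(wrap(2), wrap(2))), wrap(2)).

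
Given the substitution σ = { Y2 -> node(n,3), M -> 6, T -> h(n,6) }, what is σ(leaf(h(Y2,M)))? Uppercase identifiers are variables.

leaf(h(node(n,3),6))

Replace each occurrence of Y2 with node(n,3).
Replace each occurrence of M with 6.
Result: leaf(h(node(n,3),6)).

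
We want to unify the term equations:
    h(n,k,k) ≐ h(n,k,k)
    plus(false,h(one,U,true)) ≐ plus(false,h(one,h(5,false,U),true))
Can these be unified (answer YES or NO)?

Delete trivial equation h(n,k,k) ≐ h(n,k,k).
Decompose plus/2: false ≐ false,  h(one,U,true) ≐ h(one,h(5,false,U),true).
Delete trivial equation false ≐ false.
Decompose h/3: one ≐ one,  U ≐ h(5,false,U),  true ≐ true.
Delete trivial equation one ≐ one.
Occurs check fails: U occurs in h(5,false,U); the equation U ≐ h(5,false,U) has no finite solution.

NO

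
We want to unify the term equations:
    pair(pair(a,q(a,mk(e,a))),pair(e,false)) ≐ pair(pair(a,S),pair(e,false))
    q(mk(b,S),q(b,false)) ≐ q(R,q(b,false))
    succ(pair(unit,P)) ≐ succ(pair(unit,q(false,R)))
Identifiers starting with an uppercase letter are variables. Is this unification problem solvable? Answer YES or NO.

Decompose pair/2: pair(a,q(a,mk(e,a))) ≐ pair(a,S),  pair(e,false) ≐ pair(e,false).
Decompose pair/2: a ≐ a,  q(a,mk(e,a)) ≐ S.
Delete trivial equation a ≐ a.
Bind S := q(a,mk(e,a)); substituting into the one remaining equation that mentions S gives: q(mk(b,q(a,mk(e,a))),q(b,false)) ≐ q(R,q(b,false)).
Delete trivial equation pair(e,false) ≐ pair(e,false).
Decompose q/2: mk(b,q(a,mk(e,a))) ≐ R,  q(b,false) ≐ q(b,false).
Bind R := mk(b,q(a,mk(e,a))); substituting into the one remaining equation that mentions R gives: succ(pair(unit,P)) ≐ succ(pair(unit,q(false,mk(b,q(a,mk(e,a)))))).
Delete trivial equation q(b,false) ≐ q(b,false).
Decompose succ/1: pair(unit,P) ≐ pair(unit,q(false,mk(b,q(a,mk(e,a))))).
Decompose pair/2: unit ≐ unit,  P ≐ q(false,mk(b,q(a,mk(e,a)))).
Delete trivial equation unit ≐ unit.
Bind P := q(false,mk(b,q(a,mk(e,a)))).
No equations remain and no clash or occurs-check failure arose, so a unifier exists.

YES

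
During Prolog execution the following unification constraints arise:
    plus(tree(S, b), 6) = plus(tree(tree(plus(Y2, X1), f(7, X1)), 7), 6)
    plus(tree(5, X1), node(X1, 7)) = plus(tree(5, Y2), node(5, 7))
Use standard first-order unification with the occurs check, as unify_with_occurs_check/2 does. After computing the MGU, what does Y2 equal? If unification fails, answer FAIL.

FAIL

Decompose plus/2: tree(S, b) = tree(tree(plus(Y2, X1), f(7, X1)), 7),  6 = 6.
Decompose tree/2: S = tree(plus(Y2, X1), f(7, X1)),  b = 7.
Bind S := tree(plus(Y2, X1), f(7, X1)); no other remaining equation mentions S.
Clash: constants b and 7 differ; no unifier exists.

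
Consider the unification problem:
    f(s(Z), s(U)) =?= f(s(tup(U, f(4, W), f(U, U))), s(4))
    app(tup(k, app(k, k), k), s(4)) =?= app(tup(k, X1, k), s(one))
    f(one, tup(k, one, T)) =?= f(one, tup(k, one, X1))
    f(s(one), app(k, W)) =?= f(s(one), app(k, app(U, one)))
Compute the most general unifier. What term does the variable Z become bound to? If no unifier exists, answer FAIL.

FAIL

Decompose f/2: s(Z) =?= s(tup(U, f(4, W), f(U, U))),  s(U) =?= s(4).
Decompose s/1: Z =?= tup(U, f(4, W), f(U, U)).
Bind Z := tup(U, f(4, W), f(U, U)); no other remaining equation mentions Z.
Decompose s/1: U =?= 4.
Bind U := 4; substituting into the one remaining equation that mentions U gives: f(s(one), app(k, W)) =?= f(s(one), app(k, app(4, one))). Substituting into the earlier binding gives Z := tup(4, f(4, W), f(4, 4)).
Decompose app/2: tup(k, app(k, k), k) =?= tup(k, X1, k),  s(4) =?= s(one).
Decompose tup/3: k =?= k,  app(k, k) =?= X1,  k =?= k.
Delete trivial equation k =?= k.
Bind X1 := app(k, k); substituting into the one remaining equation that mentions X1 gives: f(one, tup(k, one, T)) =?= f(one, tup(k, one, app(k, k))).
Delete trivial equation k =?= k.
Decompose s/1: 4 =?= one.
Clash: constants 4 and one differ; no unifier exists.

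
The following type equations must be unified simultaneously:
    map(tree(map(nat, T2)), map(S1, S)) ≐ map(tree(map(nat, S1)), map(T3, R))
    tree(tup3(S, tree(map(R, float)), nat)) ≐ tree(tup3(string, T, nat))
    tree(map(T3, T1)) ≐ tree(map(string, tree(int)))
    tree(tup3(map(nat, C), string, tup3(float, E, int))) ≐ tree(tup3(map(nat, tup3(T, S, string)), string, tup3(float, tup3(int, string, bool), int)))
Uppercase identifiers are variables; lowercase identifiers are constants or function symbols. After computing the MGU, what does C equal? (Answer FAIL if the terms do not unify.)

Decompose map/2: tree(map(nat, T2)) ≐ tree(map(nat, S1)),  map(S1, S) ≐ map(T3, R).
Decompose tree/1: map(nat, T2) ≐ map(nat, S1).
Decompose map/2: nat ≐ nat,  T2 ≐ S1.
Delete trivial equation nat ≐ nat.
Bind T2 := S1; no other remaining equation mentions T2.
Decompose map/2: S1 ≐ T3,  S ≐ R.
Bind S1 := T3; no other remaining equation mentions S1. Substituting into the earlier binding gives T2 := T3.
Bind S := R; substituting into the 2 remaining equations that mention S gives: tree(tup3(R, tree(map(R, float)), nat)) ≐ tree(tup3(string, T, nat)),  tree(tup3(map(nat, C), string, tup3(float, E, int))) ≐ tree(tup3(map(nat, tup3(T, R, string)), string, tup3(float, tup3(int, string, bool), int))).
Decompose tree/1: tup3(R, tree(map(R, float)), nat) ≐ tup3(string, T, nat).
Decompose tup3/3: R ≐ string,  tree(map(R, float)) ≐ T,  nat ≐ nat.
Bind R := string; substituting into the 2 remaining equations that mention R gives: tree(map(string, float)) ≐ T,  tree(tup3(map(nat, C), string, tup3(float, E, int))) ≐ tree(tup3(map(nat, tup3(T, string, string)), string, tup3(float, tup3(int, string, bool), int))). Substituting into the earlier binding gives S := string.
Bind T := tree(map(string, float)); substituting into the one remaining equation that mentions T gives: tree(tup3(map(nat, C), string, tup3(float, E, int))) ≐ tree(tup3(map(nat, tup3(tree(map(string, float)), string, string)), string, tup3(float, tup3(int, string, bool), int))).
Delete trivial equation nat ≐ nat.
Decompose tree/1: map(T3, T1) ≐ map(string, tree(int)).
Decompose map/2: T3 ≐ string,  T1 ≐ tree(int).
Bind T3 := string; no other remaining equation mentions T3. Substituting into the earlier bindings gives T2 := string, S1 := string.
Bind T1 := tree(int); no other remaining equation mentions T1.
Decompose tree/1: tup3(map(nat, C), string, tup3(float, E, int)) ≐ tup3(map(nat, tup3(tree(map(string, float)), string, string)), string, tup3(float, tup3(int, string, bool), int)).
Decompose tup3/3: map(nat, C) ≐ map(nat, tup3(tree(map(string, float)), string, string)),  string ≐ string,  tup3(float, E, int) ≐ tup3(float, tup3(int, string, bool), int).
Decompose map/2: nat ≐ nat,  C ≐ tup3(tree(map(string, float)), string, string).
Delete trivial equation nat ≐ nat.
Bind C := tup3(tree(map(string, float)), string, string); no other remaining equation mentions C.
Delete trivial equation string ≐ string.
Decompose tup3/3: float ≐ float,  E ≐ tup3(int, string, bool),  int ≐ int.
Delete trivial equation float ≐ float.
Bind E := tup3(int, string, bool); no other remaining equation mentions E.
Delete trivial equation int ≐ int.
MGU = { T2 ↦ string, S1 ↦ string, S ↦ string, R ↦ string, T ↦ tree(map(string, float)), T3 ↦ string, T1 ↦ tree(int), C ↦ tup3(tree(map(string, float)), string, string), E ↦ tup3(int, string, bool) }, so C ↦ tup3(tree(map(string, float)), string, string).

tup3(tree(map(string, float)), string, string)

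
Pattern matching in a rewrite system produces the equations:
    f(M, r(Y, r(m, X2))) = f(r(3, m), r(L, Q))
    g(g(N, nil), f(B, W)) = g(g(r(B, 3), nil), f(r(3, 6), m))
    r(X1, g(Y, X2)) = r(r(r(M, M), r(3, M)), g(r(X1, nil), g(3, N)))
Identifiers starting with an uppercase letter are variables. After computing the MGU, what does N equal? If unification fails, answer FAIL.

r(r(3, 6), 3)

Decompose f/2: M = r(3, m),  r(Y, r(m, X2)) = r(L, Q).
Bind M := r(3, m); substituting into the one remaining equation that mentions M gives: r(X1, g(Y, X2)) = r(r(r(r(3, m), r(3, m)), r(3, r(3, m))), g(r(X1, nil), g(3, N))).
Decompose r/2: Y = L,  r(m, X2) = Q.
Bind Y := L; substituting into the one remaining equation that mentions Y gives: r(X1, g(L, X2)) = r(r(r(r(3, m), r(3, m)), r(3, r(3, m))), g(r(X1, nil), g(3, N))).
Bind Q := r(m, X2); no other remaining equation mentions Q.
Decompose g/2: g(N, nil) = g(r(B, 3), nil),  f(B, W) = f(r(3, 6), m).
Decompose g/2: N = r(B, 3),  nil = nil.
Bind N := r(B, 3); substituting into the one remaining equation that mentions N gives: r(X1, g(L, X2)) = r(r(r(r(3, m), r(3, m)), r(3, r(3, m))), g(r(X1, nil), g(3, r(B, 3)))).
Delete trivial equation nil = nil.
Decompose f/2: B = r(3, 6),  W = m.
Bind B := r(3, 6); substituting into the one remaining equation that mentions B gives: r(X1, g(L, X2)) = r(r(r(r(3, m), r(3, m)), r(3, r(3, m))), g(r(X1, nil), g(3, r(r(3, 6), 3)))). Substituting into the earlier binding gives N := r(r(3, 6), 3).
Bind W := m; no other remaining equation mentions W.
Decompose r/2: X1 = r(r(r(3, m), r(3, m)), r(3, r(3, m))),  g(L, X2) = g(r(X1, nil), g(3, r(r(3, 6), 3))).
Bind X1 := r(r(r(3, m), r(3, m)), r(3, r(3, m))); substituting into the remaining equation gives: g(L, X2) = g(r(r(r(r(3, m), r(3, m)), r(3, r(3, m))), nil), g(3, r(r(3, 6), 3))).
Decompose g/2: L = r(r(r(r(3, m), r(3, m)), r(3, r(3, m))), nil),  X2 = g(3, r(r(3, 6), 3)).
Bind L := r(r(r(r(3, m), r(3, m)), r(3, r(3, m))), nil); no other remaining equation mentions L. Substituting into the earlier binding gives Y := r(r(r(r(3, m), r(3, m)), r(3, r(3, m))), nil).
Bind X2 := g(3, r(r(3, 6), 3)). Substituting into the earlier binding gives Q := r(m, g(3, r(r(3, 6), 3))).
MGU = { M := r(3, m), Y := r(r(r(r(3, m), r(3, m)), r(3, r(3, m))), nil), Q := r(m, g(3, r(r(3, 6), 3))), N := r(r(3, 6), 3), B := r(3, 6), W := m, X1 := r(r(r(3, m), r(3, m)), r(3, r(3, m))), L := r(r(r(r(3, m), r(3, m)), r(3, r(3, m))), nil), X2 := g(3, r(r(3, 6), 3)) }, so N := r(r(3, 6), 3).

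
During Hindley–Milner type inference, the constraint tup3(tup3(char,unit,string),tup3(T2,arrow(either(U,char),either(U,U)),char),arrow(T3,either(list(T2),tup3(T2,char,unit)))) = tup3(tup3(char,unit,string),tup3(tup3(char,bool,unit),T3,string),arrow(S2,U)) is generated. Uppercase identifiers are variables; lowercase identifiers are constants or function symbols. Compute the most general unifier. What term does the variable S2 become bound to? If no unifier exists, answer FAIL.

FAIL

Decompose tup3/3: tup3(char,unit,string) = tup3(char,unit,string),  tup3(T2,arrow(either(U,char),either(U,U)),char) = tup3(tup3(char,bool,unit),T3,string),  arrow(T3,either(list(T2),tup3(T2,char,unit))) = arrow(S2,U).
Delete trivial equation tup3(char,unit,string) = tup3(char,unit,string).
Decompose tup3/3: T2 = tup3(char,bool,unit),  arrow(either(U,char),either(U,U)) = T3,  char = string.
Bind T2 := tup3(char,bool,unit); substituting into the one remaining equation that mentions T2 gives: arrow(T3,either(list(tup3(char,bool,unit)),tup3(tup3(char,bool,unit),char,unit))) = arrow(S2,U).
Bind T3 := arrow(either(U,char),either(U,U)); substituting into the one remaining equation that mentions T3 gives: arrow(arrow(either(U,char),either(U,U)),either(list(tup3(char,bool,unit)),tup3(tup3(char,bool,unit),char,unit))) = arrow(S2,U).
Clash: constants char and string differ; no unifier exists.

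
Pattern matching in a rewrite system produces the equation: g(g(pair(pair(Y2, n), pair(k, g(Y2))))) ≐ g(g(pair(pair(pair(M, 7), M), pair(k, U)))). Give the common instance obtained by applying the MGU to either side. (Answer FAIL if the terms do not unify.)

Decompose g/1: g(pair(pair(Y2, n), pair(k, g(Y2)))) ≐ g(pair(pair(pair(M, 7), M), pair(k, U))).
Decompose g/1: pair(pair(Y2, n), pair(k, g(Y2))) ≐ pair(pair(pair(M, 7), M), pair(k, U)).
Decompose pair/2: pair(Y2, n) ≐ pair(pair(M, 7), M),  pair(k, g(Y2)) ≐ pair(k, U).
Decompose pair/2: Y2 ≐ pair(M, 7),  n ≐ M.
Bind Y2 := pair(M, 7); substituting into the one remaining equation that mentions Y2 gives: pair(k, g(pair(M, 7))) ≐ pair(k, U).
Bind M := n; substituting into the remaining equation gives: pair(k, g(pair(n, 7))) ≐ pair(k, U). Substituting into the earlier binding gives Y2 := pair(n, 7).
Decompose pair/2: k ≐ k,  g(pair(n, 7)) ≐ U.
Delete trivial equation k ≐ k.
Bind U := g(pair(n, 7)).
Applying the MGU to either side gives g(g(pair(pair(pair(n, 7), n), pair(k, g(pair(n, 7)))))).

g(g(pair(pair(pair(n, 7), n), pair(k, g(pair(n, 7))))))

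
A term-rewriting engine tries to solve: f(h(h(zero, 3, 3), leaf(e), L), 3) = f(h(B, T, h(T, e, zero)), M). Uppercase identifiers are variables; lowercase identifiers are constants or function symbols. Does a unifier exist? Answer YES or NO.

Decompose f/2: h(h(zero, 3, 3), leaf(e), L) = h(B, T, h(T, e, zero)),  3 = M.
Decompose h/3: h(zero, 3, 3) = B,  leaf(e) = T,  L = h(T, e, zero).
Bind B := h(zero, 3, 3); no other remaining equation mentions B.
Bind T := leaf(e); substituting into the one remaining equation that mentions T gives: L = h(leaf(e), e, zero).
Bind L := h(leaf(e), e, zero); no other remaining equation mentions L.
Bind M := 3.
No equations remain and no clash or occurs-check failure arose, so a unifier exists.

YES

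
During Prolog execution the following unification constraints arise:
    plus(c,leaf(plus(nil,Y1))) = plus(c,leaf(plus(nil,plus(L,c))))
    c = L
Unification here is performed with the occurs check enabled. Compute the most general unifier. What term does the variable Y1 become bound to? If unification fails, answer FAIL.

Decompose plus/2: c = c,  leaf(plus(nil,Y1)) = leaf(plus(nil,plus(L,c))).
Delete trivial equation c = c.
Decompose leaf/1: plus(nil,Y1) = plus(nil,plus(L,c)).
Decompose plus/2: nil = nil,  Y1 = plus(L,c).
Delete trivial equation nil = nil.
Bind Y1 := plus(L,c); no other remaining equation mentions Y1.
Bind L := c. Substituting into the earlier binding gives Y1 := plus(c,c).
MGU = { Y1 -> plus(c,c), L -> c }, so Y1 -> plus(c,c).

plus(c,c)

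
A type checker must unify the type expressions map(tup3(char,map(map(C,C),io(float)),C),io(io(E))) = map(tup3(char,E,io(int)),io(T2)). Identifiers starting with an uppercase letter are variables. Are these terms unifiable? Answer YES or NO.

Decompose map/2: tup3(char,map(map(C,C),io(float)),C) = tup3(char,E,io(int)),  io(io(E)) = io(T2).
Decompose tup3/3: char = char,  map(map(C,C),io(float)) = E,  C = io(int).
Delete trivial equation char = char.
Bind E := map(map(C,C),io(float)); substituting into the one remaining equation that mentions E gives: io(io(map(map(C,C),io(float)))) = io(T2).
Bind C := io(int); substituting into the remaining equation gives: io(io(map(map(io(int),io(int)),io(float)))) = io(T2). Substituting into the earlier binding gives E := map(map(io(int),io(int)),io(float)).
Decompose io/1: io(map(map(io(int),io(int)),io(float))) = T2.
Bind T2 := io(map(map(io(int),io(int)),io(float))).
No equations remain and no clash or occurs-check failure arose, so a unifier exists.

YES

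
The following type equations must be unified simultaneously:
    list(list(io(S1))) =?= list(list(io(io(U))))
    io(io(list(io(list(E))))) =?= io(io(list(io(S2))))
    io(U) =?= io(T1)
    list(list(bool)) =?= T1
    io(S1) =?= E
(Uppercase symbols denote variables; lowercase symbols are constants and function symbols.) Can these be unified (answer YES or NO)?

YES

Decompose list/1: list(io(S1)) =?= list(io(io(U))).
Decompose list/1: io(S1) =?= io(io(U)).
Decompose io/1: S1 =?= io(U).
Bind S1 := io(U); substituting into the one remaining equation that mentions S1 gives: io(io(U)) =?= E.
Decompose io/1: io(list(io(list(E)))) =?= io(list(io(S2))).
Decompose io/1: list(io(list(E))) =?= list(io(S2)).
Decompose list/1: io(list(E)) =?= io(S2).
Decompose io/1: list(E) =?= S2.
Bind S2 := list(E); no other remaining equation mentions S2.
Decompose io/1: U =?= T1.
Bind U := T1; substituting into the one remaining equation that mentions U gives: io(io(T1)) =?= E. Substituting into the earlier binding gives S1 := io(T1).
Bind T1 := list(list(bool)); substituting into the remaining equation gives: io(io(list(list(bool)))) =?= E. Substituting into the earlier bindings gives S1 := io(list(list(bool))), U := list(list(bool)).
Bind E := io(io(list(list(bool)))). Substituting into the earlier binding gives S2 := list(io(io(list(list(bool))))).
No equations remain and no clash or occurs-check failure arose, so a unifier exists.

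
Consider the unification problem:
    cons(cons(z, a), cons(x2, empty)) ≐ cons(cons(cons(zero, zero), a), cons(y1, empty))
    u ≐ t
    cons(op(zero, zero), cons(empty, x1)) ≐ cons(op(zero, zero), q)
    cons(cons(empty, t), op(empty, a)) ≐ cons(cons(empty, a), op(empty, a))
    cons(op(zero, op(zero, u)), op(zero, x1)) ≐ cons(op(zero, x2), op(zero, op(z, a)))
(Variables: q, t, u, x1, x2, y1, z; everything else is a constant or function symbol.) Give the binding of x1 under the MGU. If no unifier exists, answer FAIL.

op(cons(zero, zero), a)

Decompose cons/2: cons(z, a) ≐ cons(cons(zero, zero), a),  cons(x2, empty) ≐ cons(y1, empty).
Decompose cons/2: z ≐ cons(zero, zero),  a ≐ a.
Bind z := cons(zero, zero); substituting into the one remaining equation that mentions z gives: cons(op(zero, op(zero, u)), op(zero, x1)) ≐ cons(op(zero, x2), op(zero, op(cons(zero, zero), a))).
Delete trivial equation a ≐ a.
Decompose cons/2: x2 ≐ y1,  empty ≐ empty.
Bind x2 := y1; substituting into the one remaining equation that mentions x2 gives: cons(op(zero, op(zero, u)), op(zero, x1)) ≐ cons(op(zero, y1), op(zero, op(cons(zero, zero), a))).
Delete trivial equation empty ≐ empty.
Bind u := t; substituting into the one remaining equation that mentions u gives: cons(op(zero, op(zero, t)), op(zero, x1)) ≐ cons(op(zero, y1), op(zero, op(cons(zero, zero), a))).
Decompose cons/2: op(zero, zero) ≐ op(zero, zero),  cons(empty, x1) ≐ q.
Delete trivial equation op(zero, zero) ≐ op(zero, zero).
Bind q := cons(empty, x1); no other remaining equation mentions q.
Decompose cons/2: cons(empty, t) ≐ cons(empty, a),  op(empty, a) ≐ op(empty, a).
Decompose cons/2: empty ≐ empty,  t ≐ a.
Delete trivial equation empty ≐ empty.
Bind t := a; substituting into the one remaining equation that mentions t gives: cons(op(zero, op(zero, a)), op(zero, x1)) ≐ cons(op(zero, y1), op(zero, op(cons(zero, zero), a))). Substituting into the earlier binding gives u := a.
Delete trivial equation op(empty, a) ≐ op(empty, a).
Decompose cons/2: op(zero, op(zero, a)) ≐ op(zero, y1),  op(zero, x1) ≐ op(zero, op(cons(zero, zero), a)).
Decompose op/2: zero ≐ zero,  op(zero, a) ≐ y1.
Delete trivial equation zero ≐ zero.
Bind y1 := op(zero, a); no other remaining equation mentions y1. Substituting into the earlier binding gives x2 := op(zero, a).
Decompose op/2: zero ≐ zero,  x1 ≐ op(cons(zero, zero), a).
Delete trivial equation zero ≐ zero.
Bind x1 := op(cons(zero, zero), a). Substituting into the earlier binding gives q := cons(empty, op(cons(zero, zero), a)).
MGU = { z -> cons(zero, zero), x2 -> op(zero, a), u -> a, q -> cons(empty, op(cons(zero, zero), a)), t -> a, y1 -> op(zero, a), x1 -> op(cons(zero, zero), a) }, so x1 -> op(cons(zero, zero), a).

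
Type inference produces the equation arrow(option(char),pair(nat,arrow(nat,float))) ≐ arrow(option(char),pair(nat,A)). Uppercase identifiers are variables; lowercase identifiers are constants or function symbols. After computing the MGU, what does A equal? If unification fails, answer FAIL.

arrow(nat,float)

Decompose arrow/2: option(char) ≐ option(char),  pair(nat,arrow(nat,float)) ≐ pair(nat,A).
Delete trivial equation option(char) ≐ option(char).
Decompose pair/2: nat ≐ nat,  arrow(nat,float) ≐ A.
Delete trivial equation nat ≐ nat.
Bind A := arrow(nat,float).
MGU = { A := arrow(nat,float) }, so A := arrow(nat,float).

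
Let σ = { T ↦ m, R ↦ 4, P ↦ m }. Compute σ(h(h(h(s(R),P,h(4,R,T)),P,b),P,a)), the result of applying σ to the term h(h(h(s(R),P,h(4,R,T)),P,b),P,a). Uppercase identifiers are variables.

Replace each occurrence of T with m.
Replace each occurrence of R with 4.
Replace each occurrence of P with m.
Result: h(h(h(s(4),m,h(4,4,m)),m,b),m,a).

h(h(h(s(4),m,h(4,4,m)),m,b),m,a)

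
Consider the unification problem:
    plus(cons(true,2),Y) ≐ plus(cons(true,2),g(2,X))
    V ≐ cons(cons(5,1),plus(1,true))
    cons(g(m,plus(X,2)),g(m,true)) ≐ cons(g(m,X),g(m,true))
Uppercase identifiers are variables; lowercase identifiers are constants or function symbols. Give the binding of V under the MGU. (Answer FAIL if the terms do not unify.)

FAIL

Decompose plus/2: cons(true,2) ≐ cons(true,2),  Y ≐ g(2,X).
Delete trivial equation cons(true,2) ≐ cons(true,2).
Bind Y := g(2,X); no other remaining equation mentions Y.
Bind V := cons(cons(5,1),plus(1,true)); no other remaining equation mentions V.
Decompose cons/2: g(m,plus(X,2)) ≐ g(m,X),  g(m,true) ≐ g(m,true).
Decompose g/2: m ≐ m,  plus(X,2) ≐ X.
Delete trivial equation m ≐ m.
Occurs check fails: X occurs in plus(X,2); the equation X ≐ plus(X,2) has no finite solution.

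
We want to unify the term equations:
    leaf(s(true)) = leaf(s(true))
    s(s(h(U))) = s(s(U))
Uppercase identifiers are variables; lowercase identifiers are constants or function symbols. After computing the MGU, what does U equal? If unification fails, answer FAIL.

Delete trivial equation leaf(s(true)) = leaf(s(true)).
Decompose s/1: s(h(U)) = s(U).
Decompose s/1: h(U) = U.
Occurs check fails: U occurs in h(U); the equation U = h(U) has no finite solution.

FAIL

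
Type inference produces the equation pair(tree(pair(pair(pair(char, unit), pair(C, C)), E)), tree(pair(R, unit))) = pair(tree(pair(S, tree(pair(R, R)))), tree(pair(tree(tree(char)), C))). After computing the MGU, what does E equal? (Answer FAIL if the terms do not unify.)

Decompose pair/2: tree(pair(pair(pair(char, unit), pair(C, C)), E)) = tree(pair(S, tree(pair(R, R)))),  tree(pair(R, unit)) = tree(pair(tree(tree(char)), C)).
Decompose tree/1: pair(pair(pair(char, unit), pair(C, C)), E) = pair(S, tree(pair(R, R))).
Decompose pair/2: pair(pair(char, unit), pair(C, C)) = S,  E = tree(pair(R, R)).
Bind S := pair(pair(char, unit), pair(C, C)); no other remaining equation mentions S.
Bind E := tree(pair(R, R)); no other remaining equation mentions E.
Decompose tree/1: pair(R, unit) = pair(tree(tree(char)), C).
Decompose pair/2: R = tree(tree(char)),  unit = C.
Bind R := tree(tree(char)); no other remaining equation mentions R. Substituting into the earlier binding gives E := tree(pair(tree(tree(char)), tree(tree(char)))).
Bind C := unit. Substituting into the earlier binding gives S := pair(pair(char, unit), pair(unit, unit)).
MGU = { S ↦ pair(pair(char, unit), pair(unit, unit)), E ↦ tree(pair(tree(tree(char)), tree(tree(char)))), R ↦ tree(tree(char)), C ↦ unit }, so E ↦ tree(pair(tree(tree(char)), tree(tree(char)))).

tree(pair(tree(tree(char)), tree(tree(char))))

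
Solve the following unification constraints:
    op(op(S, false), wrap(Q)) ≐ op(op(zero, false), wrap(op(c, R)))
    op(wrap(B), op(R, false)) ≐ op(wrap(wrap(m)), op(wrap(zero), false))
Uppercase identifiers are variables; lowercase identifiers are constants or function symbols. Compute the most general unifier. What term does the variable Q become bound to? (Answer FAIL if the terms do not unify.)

op(c, wrap(zero))

Decompose op/2: op(S, false) ≐ op(zero, false),  wrap(Q) ≐ wrap(op(c, R)).
Decompose op/2: S ≐ zero,  false ≐ false.
Bind S := zero; no other remaining equation mentions S.
Delete trivial equation false ≐ false.
Decompose wrap/1: Q ≐ op(c, R).
Bind Q := op(c, R); no other remaining equation mentions Q.
Decompose op/2: wrap(B) ≐ wrap(wrap(m)),  op(R, false) ≐ op(wrap(zero), false).
Decompose wrap/1: B ≐ wrap(m).
Bind B := wrap(m); no other remaining equation mentions B.
Decompose op/2: R ≐ wrap(zero),  false ≐ false.
Bind R := wrap(zero); no other remaining equation mentions R. Substituting into the earlier binding gives Q := op(c, wrap(zero)).
Delete trivial equation false ≐ false.
MGU = { S := zero, Q := op(c, wrap(zero)), B := wrap(m), R := wrap(zero) }, so Q := op(c, wrap(zero)).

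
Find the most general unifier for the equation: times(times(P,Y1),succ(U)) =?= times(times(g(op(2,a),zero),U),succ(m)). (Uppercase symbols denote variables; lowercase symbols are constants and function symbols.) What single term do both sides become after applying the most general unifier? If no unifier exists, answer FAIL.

times(times(g(op(2,a),zero),m),succ(m))

Decompose times/2: times(P,Y1) =?= times(g(op(2,a),zero),U),  succ(U) =?= succ(m).
Decompose times/2: P =?= g(op(2,a),zero),  Y1 =?= U.
Bind P := g(op(2,a),zero); no other remaining equation mentions P.
Bind Y1 := U; no other remaining equation mentions Y1.
Decompose succ/1: U =?= m.
Bind U := m. Substituting into the earlier binding gives Y1 := m.
Applying the MGU to either side gives times(times(g(op(2,a),zero),m),succ(m)).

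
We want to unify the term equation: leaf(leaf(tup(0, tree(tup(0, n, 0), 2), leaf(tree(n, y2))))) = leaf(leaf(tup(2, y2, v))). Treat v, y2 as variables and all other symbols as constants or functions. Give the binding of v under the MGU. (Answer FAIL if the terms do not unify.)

Decompose leaf/1: leaf(tup(0, tree(tup(0, n, 0), 2), leaf(tree(n, y2)))) = leaf(tup(2, y2, v)).
Decompose leaf/1: tup(0, tree(tup(0, n, 0), 2), leaf(tree(n, y2))) = tup(2, y2, v).
Decompose tup/3: 0 = 2,  tree(tup(0, n, 0), 2) = y2,  leaf(tree(n, y2)) = v.
Clash: constants 0 and 2 differ; no unifier exists.

FAIL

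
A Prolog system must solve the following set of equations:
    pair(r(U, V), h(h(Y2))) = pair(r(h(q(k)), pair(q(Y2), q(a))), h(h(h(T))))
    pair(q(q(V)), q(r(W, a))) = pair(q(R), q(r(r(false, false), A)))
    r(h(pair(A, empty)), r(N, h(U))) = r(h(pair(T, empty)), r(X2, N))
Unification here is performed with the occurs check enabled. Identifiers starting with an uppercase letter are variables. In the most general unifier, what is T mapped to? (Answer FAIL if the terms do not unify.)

Decompose pair/2: r(U, V) = r(h(q(k)), pair(q(Y2), q(a))),  h(h(Y2)) = h(h(h(T))).
Decompose r/2: U = h(q(k)),  V = pair(q(Y2), q(a)).
Bind U := h(q(k)); substituting into the one remaining equation that mentions U gives: r(h(pair(A, empty)), r(N, h(h(q(k))))) = r(h(pair(T, empty)), r(X2, N)).
Bind V := pair(q(Y2), q(a)); substituting into the one remaining equation that mentions V gives: pair(q(q(pair(q(Y2), q(a)))), q(r(W, a))) = pair(q(R), q(r(r(false, false), A))).
Decompose h/1: h(Y2) = h(h(T)).
Decompose h/1: Y2 = h(T).
Bind Y2 := h(T); substituting into the one remaining equation that mentions Y2 gives: pair(q(q(pair(q(h(T)), q(a)))), q(r(W, a))) = pair(q(R), q(r(r(false, false), A))). Substituting into the earlier binding gives V := pair(q(h(T)), q(a)).
Decompose pair/2: q(q(pair(q(h(T)), q(a)))) = q(R),  q(r(W, a)) = q(r(r(false, false), A)).
Decompose q/1: q(pair(q(h(T)), q(a))) = R.
Bind R := q(pair(q(h(T)), q(a))); no other remaining equation mentions R.
Decompose q/1: r(W, a) = r(r(false, false), A).
Decompose r/2: W = r(false, false),  a = A.
Bind W := r(false, false); no other remaining equation mentions W.
Bind A := a; substituting into the remaining equation gives: r(h(pair(a, empty)), r(N, h(h(q(k))))) = r(h(pair(T, empty)), r(X2, N)).
Decompose r/2: h(pair(a, empty)) = h(pair(T, empty)),  r(N, h(h(q(k)))) = r(X2, N).
Decompose h/1: pair(a, empty) = pair(T, empty).
Decompose pair/2: a = T,  empty = empty.
Bind T := a; no other remaining equation mentions T. Substituting into the earlier bindings gives V := pair(q(h(a)), q(a)), Y2 := h(a), R := q(pair(q(h(a)), q(a))).
Delete trivial equation empty = empty.
Decompose r/2: N = X2,  h(h(q(k))) = N.
Bind N := X2; substituting into the remaining equation gives: h(h(q(k))) = X2.
Bind X2 := h(h(q(k))). Substituting into the earlier binding gives N := h(h(q(k))).
MGU = { U ↦ h(q(k)), V ↦ pair(q(h(a)), q(a)), Y2 ↦ h(a), R ↦ q(pair(q(h(a)), q(a))), W ↦ r(false, false), A ↦ a, T ↦ a, N ↦ h(h(q(k))), X2 ↦ h(h(q(k))) }, so T ↦ a.

a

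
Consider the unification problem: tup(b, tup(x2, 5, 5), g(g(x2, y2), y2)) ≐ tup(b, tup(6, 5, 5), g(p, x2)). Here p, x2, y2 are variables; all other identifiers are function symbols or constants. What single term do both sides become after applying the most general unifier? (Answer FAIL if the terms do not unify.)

tup(b, tup(6, 5, 5), g(g(6, 6), 6))

Decompose tup/3: b ≐ b,  tup(x2, 5, 5) ≐ tup(6, 5, 5),  g(g(x2, y2), y2) ≐ g(p, x2).
Delete trivial equation b ≐ b.
Decompose tup/3: x2 ≐ 6,  5 ≐ 5,  5 ≐ 5.
Bind x2 := 6; substituting into the one remaining equation that mentions x2 gives: g(g(6, y2), y2) ≐ g(p, 6).
Delete trivial equation 5 ≐ 5.
Delete trivial equation 5 ≐ 5.
Decompose g/2: g(6, y2) ≐ p,  y2 ≐ 6.
Bind p := g(6, y2); no other remaining equation mentions p.
Bind y2 := 6. Substituting into the earlier binding gives p := g(6, 6).
Applying the MGU to either side gives tup(b, tup(6, 5, 5), g(g(6, 6), 6)).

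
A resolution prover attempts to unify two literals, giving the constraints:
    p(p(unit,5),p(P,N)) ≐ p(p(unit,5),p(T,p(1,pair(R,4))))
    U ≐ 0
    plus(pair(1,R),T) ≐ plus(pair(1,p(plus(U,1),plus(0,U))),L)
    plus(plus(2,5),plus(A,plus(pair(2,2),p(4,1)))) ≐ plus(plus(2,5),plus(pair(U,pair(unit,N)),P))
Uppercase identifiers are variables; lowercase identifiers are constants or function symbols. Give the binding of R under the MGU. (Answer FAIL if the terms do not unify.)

p(plus(0,1),plus(0,0))

Decompose p/2: p(unit,5) ≐ p(unit,5),  p(P,N) ≐ p(T,p(1,pair(R,4))).
Delete trivial equation p(unit,5) ≐ p(unit,5).
Decompose p/2: P ≐ T,  N ≐ p(1,pair(R,4)).
Bind P := T; substituting into the one remaining equation that mentions P gives: plus(plus(2,5),plus(A,plus(pair(2,2),p(4,1)))) ≐ plus(plus(2,5),plus(pair(U,pair(unit,N)),T)).
Bind N := p(1,pair(R,4)); substituting into the one remaining equation that mentions N gives: plus(plus(2,5),plus(A,plus(pair(2,2),p(4,1)))) ≐ plus(plus(2,5),plus(pair(U,pair(unit,p(1,pair(R,4)))),T)).
Bind U := 0; substituting into the remaining equations gives: plus(pair(1,R),T) ≐ plus(pair(1,p(plus(0,1),plus(0,0))),L),  plus(plus(2,5),plus(A,plus(pair(2,2),p(4,1)))) ≐ plus(plus(2,5),plus(pair(0,pair(unit,p(1,pair(R,4)))),T)).
Decompose plus/2: pair(1,R) ≐ pair(1,p(plus(0,1),plus(0,0))),  T ≐ L.
Decompose pair/2: 1 ≐ 1,  R ≐ p(plus(0,1),plus(0,0)).
Delete trivial equation 1 ≐ 1.
Bind R := p(plus(0,1),plus(0,0)); substituting into the one remaining equation that mentions R gives: plus(plus(2,5),plus(A,plus(pair(2,2),p(4,1)))) ≐ plus(plus(2,5),plus(pair(0,pair(unit,p(1,pair(p(plus(0,1),plus(0,0)),4)))),T)). Substituting into the earlier binding gives N := p(1,pair(p(plus(0,1),plus(0,0)),4)).
Bind T := L; substituting into the remaining equation gives: plus(plus(2,5),plus(A,plus(pair(2,2),p(4,1)))) ≐ plus(plus(2,5),plus(pair(0,pair(unit,p(1,pair(p(plus(0,1),plus(0,0)),4)))),L)). Substituting into the earlier binding gives P := L.
Decompose plus/2: plus(2,5) ≐ plus(2,5),  plus(A,plus(pair(2,2),p(4,1))) ≐ plus(pair(0,pair(unit,p(1,pair(p(plus(0,1),plus(0,0)),4)))),L).
Delete trivial equation plus(2,5) ≐ plus(2,5).
Decompose plus/2: A ≐ pair(0,pair(unit,p(1,pair(p(plus(0,1),plus(0,0)),4)))),  plus(pair(2,2),p(4,1)) ≐ L.
Bind A := pair(0,pair(unit,p(1,pair(p(plus(0,1),plus(0,0)),4)))); no other remaining equation mentions A.
Bind L := plus(pair(2,2),p(4,1)). Substituting into the earlier bindings gives P := plus(pair(2,2),p(4,1)), T := plus(pair(2,2),p(4,1)).
MGU = { P -> plus(pair(2,2),p(4,1)), N -> p(1,pair(p(plus(0,1),plus(0,0)),4)), U -> 0, R -> p(plus(0,1),plus(0,0)), T -> plus(pair(2,2),p(4,1)), A -> pair(0,pair(unit,p(1,pair(p(plus(0,1),plus(0,0)),4)))), L -> plus(pair(2,2),p(4,1)) }, so R -> p(plus(0,1),plus(0,0)).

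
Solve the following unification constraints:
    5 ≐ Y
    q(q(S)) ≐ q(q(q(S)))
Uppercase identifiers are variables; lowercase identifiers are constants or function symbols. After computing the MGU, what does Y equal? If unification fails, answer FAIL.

Bind Y := 5; no other remaining equation mentions Y.
Decompose q/1: q(S) ≐ q(q(S)).
Decompose q/1: S ≐ q(S).
Occurs check fails: S occurs in q(S); the equation S ≐ q(S) has no finite solution.

FAIL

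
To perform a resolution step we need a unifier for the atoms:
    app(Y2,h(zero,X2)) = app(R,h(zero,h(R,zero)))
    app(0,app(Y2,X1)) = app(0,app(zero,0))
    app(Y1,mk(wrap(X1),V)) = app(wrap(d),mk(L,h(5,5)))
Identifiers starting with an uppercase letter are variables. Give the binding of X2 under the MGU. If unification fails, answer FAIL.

Decompose app/2: Y2 = R,  h(zero,X2) = h(zero,h(R,zero)).
Bind Y2 := R; substituting into the one remaining equation that mentions Y2 gives: app(0,app(R,X1)) = app(0,app(zero,0)).
Decompose h/2: zero = zero,  X2 = h(R,zero).
Delete trivial equation zero = zero.
Bind X2 := h(R,zero); no other remaining equation mentions X2.
Decompose app/2: 0 = 0,  app(R,X1) = app(zero,0).
Delete trivial equation 0 = 0.
Decompose app/2: R = zero,  X1 = 0.
Bind R := zero; no other remaining equation mentions R. Substituting into the earlier bindings gives Y2 := zero, X2 := h(zero,zero).
Bind X1 := 0; substituting into the remaining equation gives: app(Y1,mk(wrap(0),V)) = app(wrap(d),mk(L,h(5,5))).
Decompose app/2: Y1 = wrap(d),  mk(wrap(0),V) = mk(L,h(5,5)).
Bind Y1 := wrap(d); no other remaining equation mentions Y1.
Decompose mk/2: wrap(0) = L,  V = h(5,5).
Bind L := wrap(0); no other remaining equation mentions L.
Bind V := h(5,5).
MGU = { Y2 := zero, X2 := h(zero,zero), R := zero, X1 := 0, Y1 := wrap(d), L := wrap(0), V := h(5,5) }, so X2 := h(zero,zero).

h(zero,zero)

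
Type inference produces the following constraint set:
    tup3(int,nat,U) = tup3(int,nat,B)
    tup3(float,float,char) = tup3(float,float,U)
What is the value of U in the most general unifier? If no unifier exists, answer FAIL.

Decompose tup3/3: int = int,  nat = nat,  U = B.
Delete trivial equation int = int.
Delete trivial equation nat = nat.
Bind U := B; substituting into the remaining equation gives: tup3(float,float,char) = tup3(float,float,B).
Decompose tup3/3: float = float,  float = float,  char = B.
Delete trivial equation float = float.
Delete trivial equation float = float.
Bind B := char. Substituting into the earlier binding gives U := char.
MGU = { U := char, B := char }, so U := char.

char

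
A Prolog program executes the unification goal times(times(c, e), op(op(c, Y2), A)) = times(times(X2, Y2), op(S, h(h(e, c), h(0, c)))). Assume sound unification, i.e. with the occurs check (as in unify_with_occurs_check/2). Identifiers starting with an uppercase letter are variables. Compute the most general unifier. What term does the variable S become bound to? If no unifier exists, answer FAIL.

Decompose times/2: times(c, e) = times(X2, Y2),  op(op(c, Y2), A) = op(S, h(h(e, c), h(0, c))).
Decompose times/2: c = X2,  e = Y2.
Bind X2 := c; no other remaining equation mentions X2.
Bind Y2 := e; substituting into the remaining equation gives: op(op(c, e), A) = op(S, h(h(e, c), h(0, c))).
Decompose op/2: op(c, e) = S,  A = h(h(e, c), h(0, c)).
Bind S := op(c, e); no other remaining equation mentions S.
Bind A := h(h(e, c), h(0, c)).
MGU = { X2 ↦ c, Y2 ↦ e, S ↦ op(c, e), A ↦ h(h(e, c), h(0, c)) }, so S ↦ op(c, e).

op(c, e)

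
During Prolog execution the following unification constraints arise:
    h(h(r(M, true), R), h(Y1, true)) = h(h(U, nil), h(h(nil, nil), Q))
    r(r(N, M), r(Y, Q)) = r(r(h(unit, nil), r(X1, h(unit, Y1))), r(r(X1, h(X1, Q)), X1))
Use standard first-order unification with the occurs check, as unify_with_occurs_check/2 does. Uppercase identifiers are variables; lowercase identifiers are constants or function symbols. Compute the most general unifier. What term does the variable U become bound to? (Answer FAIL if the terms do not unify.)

r(r(true, h(unit, h(nil, nil))), true)

Decompose h/2: h(r(M, true), R) = h(U, nil),  h(Y1, true) = h(h(nil, nil), Q).
Decompose h/2: r(M, true) = U,  R = nil.
Bind U := r(M, true); no other remaining equation mentions U.
Bind R := nil; no other remaining equation mentions R.
Decompose h/2: Y1 = h(nil, nil),  true = Q.
Bind Y1 := h(nil, nil); substituting into the one remaining equation that mentions Y1 gives: r(r(N, M), r(Y, Q)) = r(r(h(unit, nil), r(X1, h(unit, h(nil, nil)))), r(r(X1, h(X1, Q)), X1)).
Bind Q := true; substituting into the remaining equation gives: r(r(N, M), r(Y, true)) = r(r(h(unit, nil), r(X1, h(unit, h(nil, nil)))), r(r(X1, h(X1, true)), X1)).
Decompose r/2: r(N, M) = r(h(unit, nil), r(X1, h(unit, h(nil, nil)))),  r(Y, true) = r(r(X1, h(X1, true)), X1).
Decompose r/2: N = h(unit, nil),  M = r(X1, h(unit, h(nil, nil))).
Bind N := h(unit, nil); no other remaining equation mentions N.
Bind M := r(X1, h(unit, h(nil, nil))); no other remaining equation mentions M. Substituting into the earlier binding gives U := r(r(X1, h(unit, h(nil, nil))), true).
Decompose r/2: Y = r(X1, h(X1, true)),  true = X1.
Bind Y := r(X1, h(X1, true)); no other remaining equation mentions Y.
Bind X1 := true. Substituting into the earlier bindings gives U := r(r(true, h(unit, h(nil, nil))), true), M := r(true, h(unit, h(nil, nil))), Y := r(true, h(true, true)).
MGU = { U -> r(r(true, h(unit, h(nil, nil))), true), R -> nil, Y1 -> h(nil, nil), Q -> true, N -> h(unit, nil), M -> r(true, h(unit, h(nil, nil))), Y -> r(true, h(true, true)), X1 -> true }, so U -> r(r(true, h(unit, h(nil, nil))), true).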